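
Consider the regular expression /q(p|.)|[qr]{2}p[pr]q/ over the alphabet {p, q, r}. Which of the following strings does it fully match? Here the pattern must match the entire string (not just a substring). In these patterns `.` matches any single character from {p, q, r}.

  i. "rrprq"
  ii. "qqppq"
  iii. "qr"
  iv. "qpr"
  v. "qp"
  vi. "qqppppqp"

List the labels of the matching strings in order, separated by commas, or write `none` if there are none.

i, ii, iii, v

i → match
ii → match
iii → match
iv → no match
v → match
vi → no match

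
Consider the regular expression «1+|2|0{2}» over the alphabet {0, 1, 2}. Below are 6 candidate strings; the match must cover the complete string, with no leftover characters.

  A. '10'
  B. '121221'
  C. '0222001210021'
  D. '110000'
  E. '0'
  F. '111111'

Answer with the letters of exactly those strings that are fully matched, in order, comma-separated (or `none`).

A → no match
B → no match
C → no match
D → no match
E → no match
F → match

F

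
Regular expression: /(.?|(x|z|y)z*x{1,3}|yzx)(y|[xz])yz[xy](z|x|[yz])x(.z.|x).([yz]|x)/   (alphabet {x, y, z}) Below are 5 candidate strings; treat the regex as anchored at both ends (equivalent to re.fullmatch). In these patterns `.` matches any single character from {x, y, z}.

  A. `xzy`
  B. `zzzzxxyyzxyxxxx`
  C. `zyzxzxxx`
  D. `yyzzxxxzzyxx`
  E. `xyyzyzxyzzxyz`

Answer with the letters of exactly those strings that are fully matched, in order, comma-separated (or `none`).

A → no match
B → match
C → no match
D → no match
E → no match

B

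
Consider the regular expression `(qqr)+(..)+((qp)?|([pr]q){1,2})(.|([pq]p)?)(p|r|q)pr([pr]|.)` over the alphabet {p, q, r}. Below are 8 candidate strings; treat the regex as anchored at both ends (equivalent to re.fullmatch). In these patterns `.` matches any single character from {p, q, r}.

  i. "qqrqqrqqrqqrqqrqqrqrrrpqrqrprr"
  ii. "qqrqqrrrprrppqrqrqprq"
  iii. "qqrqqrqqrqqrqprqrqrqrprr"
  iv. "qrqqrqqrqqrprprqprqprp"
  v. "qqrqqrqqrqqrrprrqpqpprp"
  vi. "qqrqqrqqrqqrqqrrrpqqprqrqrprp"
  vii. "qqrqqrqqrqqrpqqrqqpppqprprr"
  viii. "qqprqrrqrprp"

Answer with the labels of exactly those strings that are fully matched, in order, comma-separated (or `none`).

i, ii, iii, v, vi, vii

i → match
ii → match
iii → match
iv → no match — must start with "qqr"
v → match
vi → match
vii → match
viii → no match — must start with "qqr"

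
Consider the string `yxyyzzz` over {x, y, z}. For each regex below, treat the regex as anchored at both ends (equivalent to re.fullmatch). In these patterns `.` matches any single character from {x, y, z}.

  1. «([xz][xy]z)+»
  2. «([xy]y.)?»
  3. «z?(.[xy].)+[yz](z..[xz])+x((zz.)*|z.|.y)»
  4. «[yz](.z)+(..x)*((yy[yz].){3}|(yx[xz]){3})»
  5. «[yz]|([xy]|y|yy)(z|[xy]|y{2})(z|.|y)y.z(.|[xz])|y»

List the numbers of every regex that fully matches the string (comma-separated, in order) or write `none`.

5

1 → no match
2 → no match
3 → no match
4 → no match
5 → match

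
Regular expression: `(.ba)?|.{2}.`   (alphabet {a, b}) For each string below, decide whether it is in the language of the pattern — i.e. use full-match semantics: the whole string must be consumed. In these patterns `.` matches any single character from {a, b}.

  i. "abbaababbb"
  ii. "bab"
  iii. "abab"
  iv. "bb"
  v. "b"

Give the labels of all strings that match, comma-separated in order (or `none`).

ii

i → no match
ii → match
iii → no match
iv → no match
v → no match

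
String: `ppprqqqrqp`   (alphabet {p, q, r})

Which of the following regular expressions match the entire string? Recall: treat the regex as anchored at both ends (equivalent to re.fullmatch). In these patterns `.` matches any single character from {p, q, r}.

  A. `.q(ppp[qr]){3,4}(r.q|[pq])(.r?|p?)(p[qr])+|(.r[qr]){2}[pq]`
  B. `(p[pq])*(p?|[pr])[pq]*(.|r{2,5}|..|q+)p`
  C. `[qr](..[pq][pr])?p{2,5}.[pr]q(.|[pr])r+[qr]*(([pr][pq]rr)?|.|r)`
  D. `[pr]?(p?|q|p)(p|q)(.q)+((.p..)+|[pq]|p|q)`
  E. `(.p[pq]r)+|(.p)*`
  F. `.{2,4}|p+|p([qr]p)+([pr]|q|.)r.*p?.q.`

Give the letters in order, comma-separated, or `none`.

A → no match
B → no match
C → no match
D → match
E → no match
F → no match

D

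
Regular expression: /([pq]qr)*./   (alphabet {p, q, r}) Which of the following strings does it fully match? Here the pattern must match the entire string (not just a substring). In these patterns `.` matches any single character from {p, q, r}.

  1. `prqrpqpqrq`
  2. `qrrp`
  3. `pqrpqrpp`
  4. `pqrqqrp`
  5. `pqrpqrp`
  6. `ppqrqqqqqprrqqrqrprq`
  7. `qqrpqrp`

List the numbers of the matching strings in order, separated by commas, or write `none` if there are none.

4, 5, 7

1 → no match
2 → no match
3 → no match
4 → match
5 → match
6 → no match
7 → match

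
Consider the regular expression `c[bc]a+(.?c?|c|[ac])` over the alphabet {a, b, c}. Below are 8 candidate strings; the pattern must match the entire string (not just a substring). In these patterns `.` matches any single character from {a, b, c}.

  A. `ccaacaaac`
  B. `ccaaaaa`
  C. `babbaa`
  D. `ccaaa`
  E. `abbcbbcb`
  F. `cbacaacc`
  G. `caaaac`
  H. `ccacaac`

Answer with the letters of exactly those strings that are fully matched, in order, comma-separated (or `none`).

A → no match
B → match
C → no match — must start with `c`
D → match
E → no match — must start with `c`
F → no match
G → no match
H → no match

B, D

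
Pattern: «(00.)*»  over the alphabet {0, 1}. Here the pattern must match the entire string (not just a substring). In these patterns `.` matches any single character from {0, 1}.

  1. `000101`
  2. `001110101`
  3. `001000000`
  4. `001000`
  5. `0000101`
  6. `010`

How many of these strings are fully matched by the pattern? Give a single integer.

1. `000101` → no match
2. `001110101` → no match
3. `001000000` → match
4. `001000` → match
5. `0000101` → no match
6. `010` → no match
Total matched: 2

2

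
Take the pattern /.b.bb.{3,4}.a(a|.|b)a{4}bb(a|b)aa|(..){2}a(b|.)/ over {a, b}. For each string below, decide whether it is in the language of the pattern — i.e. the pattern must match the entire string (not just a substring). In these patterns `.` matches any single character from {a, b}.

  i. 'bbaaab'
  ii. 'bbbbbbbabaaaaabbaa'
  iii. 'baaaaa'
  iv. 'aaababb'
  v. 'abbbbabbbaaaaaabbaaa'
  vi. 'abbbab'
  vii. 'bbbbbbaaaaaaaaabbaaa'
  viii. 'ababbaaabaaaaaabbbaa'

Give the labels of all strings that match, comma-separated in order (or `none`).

i → match
ii → no match
iii → match
iv → no match
v → match
vi → match
vii → match
viii → match

i, iii, v, vi, vii, viii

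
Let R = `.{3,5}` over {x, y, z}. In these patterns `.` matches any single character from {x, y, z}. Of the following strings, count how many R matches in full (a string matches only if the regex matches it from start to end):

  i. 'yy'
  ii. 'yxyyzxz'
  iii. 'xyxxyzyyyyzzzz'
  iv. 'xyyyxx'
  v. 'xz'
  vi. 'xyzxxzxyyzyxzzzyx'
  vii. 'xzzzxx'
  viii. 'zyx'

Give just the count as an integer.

1

i → no match
ii → no match
iii → no match
iv → no match
v → no match
vi → no match
vii → no match
viii → match
Total matched: 1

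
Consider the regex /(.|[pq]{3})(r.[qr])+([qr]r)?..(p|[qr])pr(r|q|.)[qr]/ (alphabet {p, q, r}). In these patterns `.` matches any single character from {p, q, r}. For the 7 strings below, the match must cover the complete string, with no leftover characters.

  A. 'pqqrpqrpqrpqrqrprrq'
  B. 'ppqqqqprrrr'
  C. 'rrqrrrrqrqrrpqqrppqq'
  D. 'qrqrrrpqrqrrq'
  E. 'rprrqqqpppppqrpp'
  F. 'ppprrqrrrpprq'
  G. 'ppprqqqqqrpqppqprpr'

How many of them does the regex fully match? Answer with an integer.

A → match
B → no match
C → no match
D → no match
E → no match
F → no match
G → no match
Total matched: 1

1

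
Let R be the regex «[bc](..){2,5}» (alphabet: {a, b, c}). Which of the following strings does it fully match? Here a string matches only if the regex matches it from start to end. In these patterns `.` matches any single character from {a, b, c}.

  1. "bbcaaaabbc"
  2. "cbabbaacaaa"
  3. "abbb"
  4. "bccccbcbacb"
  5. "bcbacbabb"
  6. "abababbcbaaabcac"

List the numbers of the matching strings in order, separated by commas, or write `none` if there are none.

1 → no match
2 → match
3 → no match
4 → match
5 → match
6 → no match

2, 4, 5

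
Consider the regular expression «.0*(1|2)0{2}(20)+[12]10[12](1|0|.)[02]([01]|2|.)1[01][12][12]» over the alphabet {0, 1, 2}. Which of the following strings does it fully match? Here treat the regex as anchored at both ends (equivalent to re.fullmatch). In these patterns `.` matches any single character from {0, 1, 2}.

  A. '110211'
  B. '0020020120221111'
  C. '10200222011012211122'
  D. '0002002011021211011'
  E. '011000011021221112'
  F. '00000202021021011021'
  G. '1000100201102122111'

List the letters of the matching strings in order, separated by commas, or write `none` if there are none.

A → no match
B → no match
C → no match
D → match
E → no match
F → no match
G → no match

D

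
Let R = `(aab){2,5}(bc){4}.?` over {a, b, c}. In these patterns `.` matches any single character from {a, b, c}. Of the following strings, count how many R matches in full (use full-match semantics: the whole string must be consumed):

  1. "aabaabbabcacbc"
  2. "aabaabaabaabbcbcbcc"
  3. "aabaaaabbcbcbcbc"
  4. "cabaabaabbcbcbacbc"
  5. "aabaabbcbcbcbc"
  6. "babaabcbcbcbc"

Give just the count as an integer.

1

1 → no match
2 → no match
3 → no match
4 → no match — must start with "aab"
5 → match
6 → no match — must start with "aab"
Total matched: 1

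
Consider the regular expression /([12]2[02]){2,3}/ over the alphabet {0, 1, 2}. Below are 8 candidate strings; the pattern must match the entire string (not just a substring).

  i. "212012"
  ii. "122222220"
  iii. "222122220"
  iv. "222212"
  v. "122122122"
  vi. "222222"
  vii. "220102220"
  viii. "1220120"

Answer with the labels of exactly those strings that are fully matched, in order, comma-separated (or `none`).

ii, iii, v, vi

i → no match
ii → match
iii → match
iv → no match
v → match
vi → match
vii → no match
viii → no match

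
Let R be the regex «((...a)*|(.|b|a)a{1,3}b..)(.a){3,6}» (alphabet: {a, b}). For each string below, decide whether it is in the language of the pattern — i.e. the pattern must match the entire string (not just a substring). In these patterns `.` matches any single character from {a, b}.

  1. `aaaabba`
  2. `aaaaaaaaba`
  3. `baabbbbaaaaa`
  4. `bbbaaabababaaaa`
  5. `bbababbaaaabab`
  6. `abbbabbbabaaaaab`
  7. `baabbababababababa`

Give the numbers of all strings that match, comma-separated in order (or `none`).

2, 3, 7

1 → no match
2 → match
3 → match
4 → no match
5 → no match — must end with `a`
6 → no match — must end with `a`
7 → match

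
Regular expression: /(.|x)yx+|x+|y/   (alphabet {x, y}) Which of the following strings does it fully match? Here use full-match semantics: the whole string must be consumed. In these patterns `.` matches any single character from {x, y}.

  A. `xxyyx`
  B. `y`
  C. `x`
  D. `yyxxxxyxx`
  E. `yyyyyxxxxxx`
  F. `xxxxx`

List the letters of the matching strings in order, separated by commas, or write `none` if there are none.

A. `xxyyx` → no match
B. `y` → match
C. `x` → match
D. `yyxxxxyxx` → no match
E. `yyyyyxxxxxx` → no match
F. `xxxxx` → match

B, C, F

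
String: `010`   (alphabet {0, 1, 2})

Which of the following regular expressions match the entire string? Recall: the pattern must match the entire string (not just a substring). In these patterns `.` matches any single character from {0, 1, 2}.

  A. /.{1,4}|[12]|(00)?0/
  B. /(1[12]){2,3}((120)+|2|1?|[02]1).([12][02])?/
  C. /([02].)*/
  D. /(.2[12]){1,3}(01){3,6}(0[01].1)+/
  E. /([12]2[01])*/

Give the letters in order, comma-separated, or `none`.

A → match
B → no match — must start with `1`
C → no match
D → no match — must end with `1`
E → no match

A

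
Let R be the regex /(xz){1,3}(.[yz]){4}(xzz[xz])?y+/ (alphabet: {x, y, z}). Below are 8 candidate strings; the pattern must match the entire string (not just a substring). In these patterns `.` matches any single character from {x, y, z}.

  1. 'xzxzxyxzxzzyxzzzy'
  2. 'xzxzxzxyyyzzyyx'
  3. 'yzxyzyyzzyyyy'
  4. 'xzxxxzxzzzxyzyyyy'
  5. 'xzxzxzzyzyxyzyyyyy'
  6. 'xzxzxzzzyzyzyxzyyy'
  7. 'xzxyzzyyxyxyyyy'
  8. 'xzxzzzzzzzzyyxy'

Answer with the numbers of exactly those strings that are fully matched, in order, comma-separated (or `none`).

1 → match
2 → no match — must end with 'y'
3 → no match — must start with 'xz'
4 → no match
5 → match
6 → no match
7 → no match
8 → no match

1, 5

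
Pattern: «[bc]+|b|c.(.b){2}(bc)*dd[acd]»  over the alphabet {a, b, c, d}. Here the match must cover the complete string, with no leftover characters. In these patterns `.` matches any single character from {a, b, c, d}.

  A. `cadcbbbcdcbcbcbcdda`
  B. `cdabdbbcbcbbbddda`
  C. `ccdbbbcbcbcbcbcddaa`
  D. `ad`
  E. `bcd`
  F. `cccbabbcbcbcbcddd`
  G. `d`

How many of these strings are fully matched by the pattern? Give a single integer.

A → no match
B → no match
C → no match
D. `ad` → no match
E. `bcd` → no match
F → match
G. `d` → no match
Total matched: 1

1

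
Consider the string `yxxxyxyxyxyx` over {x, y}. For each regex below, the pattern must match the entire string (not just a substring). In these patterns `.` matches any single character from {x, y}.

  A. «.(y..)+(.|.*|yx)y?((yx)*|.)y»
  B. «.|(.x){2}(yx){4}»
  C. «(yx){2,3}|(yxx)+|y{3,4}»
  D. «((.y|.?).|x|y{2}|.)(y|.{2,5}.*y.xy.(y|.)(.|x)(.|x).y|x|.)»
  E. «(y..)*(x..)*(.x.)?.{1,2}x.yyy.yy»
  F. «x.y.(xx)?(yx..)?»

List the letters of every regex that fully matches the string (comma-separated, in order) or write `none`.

A → no match — must end with `y`
B → match
C → no match
D → no match
E → no match — must end with `yy`
F → no match — must start with `x`

B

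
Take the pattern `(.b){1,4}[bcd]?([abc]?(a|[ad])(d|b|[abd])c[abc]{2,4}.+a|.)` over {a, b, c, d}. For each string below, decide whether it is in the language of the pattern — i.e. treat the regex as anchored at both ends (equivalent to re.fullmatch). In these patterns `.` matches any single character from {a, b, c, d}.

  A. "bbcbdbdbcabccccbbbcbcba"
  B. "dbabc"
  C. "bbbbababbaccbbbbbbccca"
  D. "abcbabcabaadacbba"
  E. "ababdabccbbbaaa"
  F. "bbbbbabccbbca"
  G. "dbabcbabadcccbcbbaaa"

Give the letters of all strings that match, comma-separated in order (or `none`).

A → match
B → match
C → no match
D → match
E → match
F → match
G → match

A, B, D, E, F, G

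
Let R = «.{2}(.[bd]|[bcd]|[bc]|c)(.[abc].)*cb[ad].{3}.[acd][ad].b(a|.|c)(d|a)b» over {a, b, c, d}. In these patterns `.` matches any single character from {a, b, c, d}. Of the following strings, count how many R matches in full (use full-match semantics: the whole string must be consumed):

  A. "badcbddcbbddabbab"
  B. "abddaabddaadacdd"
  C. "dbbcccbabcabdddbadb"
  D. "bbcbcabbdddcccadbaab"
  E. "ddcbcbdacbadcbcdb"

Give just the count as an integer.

1

A → match
B → no match — must end with "b"
C → no match
D → no match
E → no match
Total matched: 1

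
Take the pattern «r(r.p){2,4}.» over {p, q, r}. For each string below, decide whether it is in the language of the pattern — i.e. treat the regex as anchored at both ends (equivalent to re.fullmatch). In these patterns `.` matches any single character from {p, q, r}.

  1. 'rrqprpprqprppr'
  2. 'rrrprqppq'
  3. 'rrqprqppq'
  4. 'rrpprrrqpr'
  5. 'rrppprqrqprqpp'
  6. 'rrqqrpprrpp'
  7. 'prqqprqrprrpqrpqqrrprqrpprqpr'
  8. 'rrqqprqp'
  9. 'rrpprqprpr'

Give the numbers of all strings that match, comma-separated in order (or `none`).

1

1 → match
2 → no match
3 → no match
4 → no match
5 → no match
6 → no match
7 → no match — must start with 'rr'
8 → no match
9 → no match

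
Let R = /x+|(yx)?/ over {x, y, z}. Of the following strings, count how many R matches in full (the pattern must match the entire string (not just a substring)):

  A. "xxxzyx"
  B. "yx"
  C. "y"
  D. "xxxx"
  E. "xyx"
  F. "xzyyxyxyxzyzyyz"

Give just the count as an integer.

2

A. "xxxzyx" → no match
B. "yx" → match
C. "y" → no match
D. "xxxx" → match
E. "xyx" → no match
F → no match
Total matched: 2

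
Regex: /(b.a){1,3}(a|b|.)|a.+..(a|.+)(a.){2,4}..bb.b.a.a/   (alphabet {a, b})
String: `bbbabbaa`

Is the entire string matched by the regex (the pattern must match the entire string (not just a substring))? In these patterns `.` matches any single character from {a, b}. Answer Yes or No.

No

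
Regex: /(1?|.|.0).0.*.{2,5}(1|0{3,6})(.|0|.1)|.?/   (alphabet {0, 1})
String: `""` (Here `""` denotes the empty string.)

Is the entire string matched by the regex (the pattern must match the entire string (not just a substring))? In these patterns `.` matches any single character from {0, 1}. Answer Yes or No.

Yes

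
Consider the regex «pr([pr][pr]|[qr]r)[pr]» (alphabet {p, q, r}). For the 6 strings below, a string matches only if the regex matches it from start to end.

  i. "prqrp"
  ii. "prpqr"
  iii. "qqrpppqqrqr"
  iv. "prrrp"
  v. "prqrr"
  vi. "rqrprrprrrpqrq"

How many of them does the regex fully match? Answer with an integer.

i → match
ii → no match
iii → no match — must start with "pr"
iv → match
v → match
vi → no match — must start with "pr"
Total matched: 3

3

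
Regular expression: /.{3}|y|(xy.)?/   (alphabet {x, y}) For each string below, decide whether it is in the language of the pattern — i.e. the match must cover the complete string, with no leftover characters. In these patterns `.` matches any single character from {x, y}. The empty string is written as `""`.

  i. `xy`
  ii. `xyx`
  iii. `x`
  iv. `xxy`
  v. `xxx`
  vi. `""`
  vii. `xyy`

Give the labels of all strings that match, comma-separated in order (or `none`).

i → no match
ii → match
iii → no match
iv → match
v → match
vi → match
vii → match

ii, iv, v, vi, vii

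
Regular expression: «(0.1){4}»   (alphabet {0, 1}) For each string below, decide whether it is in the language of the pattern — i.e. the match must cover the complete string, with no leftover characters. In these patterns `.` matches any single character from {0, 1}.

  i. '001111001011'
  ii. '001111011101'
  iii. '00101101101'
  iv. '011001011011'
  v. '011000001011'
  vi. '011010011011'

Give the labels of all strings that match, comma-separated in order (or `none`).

i. '001111001011' → no match
ii. '001111011101' → no match
iii. '00101101101' → no match
iv. '011001011011' → match
v. '011000001011' → no match
vi. '011010011011' → no match

iv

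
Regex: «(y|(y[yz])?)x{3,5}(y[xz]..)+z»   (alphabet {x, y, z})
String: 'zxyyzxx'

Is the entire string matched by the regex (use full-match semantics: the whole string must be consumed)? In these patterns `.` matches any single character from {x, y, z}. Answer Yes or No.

No

Every match must end with 'z', but 'zxyyzxx' does not.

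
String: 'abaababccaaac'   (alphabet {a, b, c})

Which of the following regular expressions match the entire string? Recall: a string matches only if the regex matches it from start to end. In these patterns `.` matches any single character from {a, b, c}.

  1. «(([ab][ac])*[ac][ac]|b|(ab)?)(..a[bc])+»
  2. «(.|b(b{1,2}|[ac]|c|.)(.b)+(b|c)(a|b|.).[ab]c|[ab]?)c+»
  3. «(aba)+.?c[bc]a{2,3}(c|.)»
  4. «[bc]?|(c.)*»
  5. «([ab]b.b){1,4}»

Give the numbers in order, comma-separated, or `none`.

3

1 → no match
2 → no match
3 → match
4 → no match
5 → no match — must end with 'b'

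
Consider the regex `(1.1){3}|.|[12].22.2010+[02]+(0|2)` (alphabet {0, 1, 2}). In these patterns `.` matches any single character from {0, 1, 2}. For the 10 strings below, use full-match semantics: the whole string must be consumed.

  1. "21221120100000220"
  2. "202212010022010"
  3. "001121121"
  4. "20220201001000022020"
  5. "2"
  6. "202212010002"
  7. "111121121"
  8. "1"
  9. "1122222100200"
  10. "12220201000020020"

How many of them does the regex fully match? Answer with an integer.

1 → no match
2 → no match
3 → no match
4 → no match
5 → match
6 → match
7 → match
8 → match
9 → no match
10 → match
Total matched: 5

5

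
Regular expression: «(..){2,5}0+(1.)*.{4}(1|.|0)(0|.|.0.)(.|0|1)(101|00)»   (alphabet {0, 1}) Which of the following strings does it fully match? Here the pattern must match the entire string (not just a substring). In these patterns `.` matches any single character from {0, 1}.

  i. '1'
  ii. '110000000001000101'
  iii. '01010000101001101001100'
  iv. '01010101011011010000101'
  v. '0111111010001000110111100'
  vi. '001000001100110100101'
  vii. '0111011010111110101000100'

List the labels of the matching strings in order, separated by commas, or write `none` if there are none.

ii, iii, iv, vi

i → no match
ii → match
iii → match
iv → match
v → no match
vi → match
vii → no match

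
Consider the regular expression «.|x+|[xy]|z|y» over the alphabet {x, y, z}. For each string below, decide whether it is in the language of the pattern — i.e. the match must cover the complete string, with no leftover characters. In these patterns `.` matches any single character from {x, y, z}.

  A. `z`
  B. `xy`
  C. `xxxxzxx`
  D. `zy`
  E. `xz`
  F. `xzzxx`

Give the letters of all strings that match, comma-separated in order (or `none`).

A

A → match
B → no match
C → no match
D → no match
E → no match
F → no match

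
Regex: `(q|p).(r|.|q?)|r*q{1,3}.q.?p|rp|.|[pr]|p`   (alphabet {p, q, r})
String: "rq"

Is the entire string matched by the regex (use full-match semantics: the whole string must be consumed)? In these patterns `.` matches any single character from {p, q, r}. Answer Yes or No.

No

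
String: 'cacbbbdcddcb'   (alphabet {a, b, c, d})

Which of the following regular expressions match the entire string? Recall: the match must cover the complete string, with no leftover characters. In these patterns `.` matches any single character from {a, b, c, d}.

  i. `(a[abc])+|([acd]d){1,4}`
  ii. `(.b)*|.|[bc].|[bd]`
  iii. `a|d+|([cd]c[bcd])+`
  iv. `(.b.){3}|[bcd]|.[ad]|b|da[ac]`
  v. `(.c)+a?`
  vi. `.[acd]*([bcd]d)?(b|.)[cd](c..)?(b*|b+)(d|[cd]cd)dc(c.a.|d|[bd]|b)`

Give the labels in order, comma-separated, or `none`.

i → no match
ii → no match
iii → no match
iv → no match
v → no match
vi → match

vi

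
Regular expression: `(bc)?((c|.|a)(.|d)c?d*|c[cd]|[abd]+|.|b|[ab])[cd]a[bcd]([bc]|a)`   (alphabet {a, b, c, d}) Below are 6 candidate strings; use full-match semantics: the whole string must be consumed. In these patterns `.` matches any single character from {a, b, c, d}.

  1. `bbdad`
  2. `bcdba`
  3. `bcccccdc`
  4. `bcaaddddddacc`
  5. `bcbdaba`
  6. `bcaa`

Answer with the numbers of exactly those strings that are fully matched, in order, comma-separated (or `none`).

4, 5

1. `bbdad` → no match
2. `bcdba` → no match
3. `bcccccdc` → no match
4 → match
5. `bcbdaba` → match
6. `bcaa` → no match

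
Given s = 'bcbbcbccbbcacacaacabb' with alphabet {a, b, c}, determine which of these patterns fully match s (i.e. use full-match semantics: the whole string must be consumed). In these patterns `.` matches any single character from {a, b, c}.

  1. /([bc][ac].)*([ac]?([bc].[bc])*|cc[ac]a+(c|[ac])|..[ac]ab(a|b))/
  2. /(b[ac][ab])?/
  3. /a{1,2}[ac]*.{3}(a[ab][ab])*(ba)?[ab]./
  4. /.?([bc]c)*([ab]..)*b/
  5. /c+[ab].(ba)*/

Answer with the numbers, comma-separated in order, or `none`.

1 → match
2 → no match
3 → no match — must start with 'a'
4 → no match
5 → no match — must start with 'c'

1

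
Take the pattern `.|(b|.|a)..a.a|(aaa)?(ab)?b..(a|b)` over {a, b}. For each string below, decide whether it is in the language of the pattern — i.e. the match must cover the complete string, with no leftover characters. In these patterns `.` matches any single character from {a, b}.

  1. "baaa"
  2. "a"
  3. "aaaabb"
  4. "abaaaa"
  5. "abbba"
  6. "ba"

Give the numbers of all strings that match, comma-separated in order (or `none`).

1, 2, 4

1 → match
2 → match
3 → no match
4 → match
5 → no match
6 → no match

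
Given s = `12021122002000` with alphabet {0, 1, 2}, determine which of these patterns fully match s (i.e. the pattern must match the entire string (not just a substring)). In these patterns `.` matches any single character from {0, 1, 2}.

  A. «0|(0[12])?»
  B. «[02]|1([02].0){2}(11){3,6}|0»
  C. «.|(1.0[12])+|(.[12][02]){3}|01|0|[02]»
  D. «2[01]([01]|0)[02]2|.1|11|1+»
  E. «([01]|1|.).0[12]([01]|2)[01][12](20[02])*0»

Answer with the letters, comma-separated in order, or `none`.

A → no match
B → no match
C → no match
D → no match
E → match

E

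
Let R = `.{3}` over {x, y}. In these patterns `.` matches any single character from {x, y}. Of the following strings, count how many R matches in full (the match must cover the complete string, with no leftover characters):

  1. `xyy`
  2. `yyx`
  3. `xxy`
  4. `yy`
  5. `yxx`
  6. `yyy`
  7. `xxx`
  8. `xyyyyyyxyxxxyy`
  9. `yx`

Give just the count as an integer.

1 → match
2 → match
3 → match
4 → no match
5 → match
6 → match
7 → match
8 → no match
9 → no match
Total matched: 6

6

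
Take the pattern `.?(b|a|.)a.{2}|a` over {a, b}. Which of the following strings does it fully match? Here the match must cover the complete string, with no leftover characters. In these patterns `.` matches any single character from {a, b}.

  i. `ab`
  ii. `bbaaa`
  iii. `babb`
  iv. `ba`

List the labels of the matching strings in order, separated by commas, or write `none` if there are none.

ii, iii

i → no match
ii → match
iii → match
iv → no match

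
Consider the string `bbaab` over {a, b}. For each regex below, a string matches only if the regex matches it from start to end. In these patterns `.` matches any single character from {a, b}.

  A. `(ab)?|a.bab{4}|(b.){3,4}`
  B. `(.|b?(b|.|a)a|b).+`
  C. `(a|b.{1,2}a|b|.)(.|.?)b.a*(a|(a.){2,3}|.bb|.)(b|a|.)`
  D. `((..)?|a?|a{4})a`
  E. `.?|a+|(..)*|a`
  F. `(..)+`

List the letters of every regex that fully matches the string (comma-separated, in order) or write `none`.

B, C

A → no match
B → match
C → match
D → no match — must end with `a`
E → no match
F → no match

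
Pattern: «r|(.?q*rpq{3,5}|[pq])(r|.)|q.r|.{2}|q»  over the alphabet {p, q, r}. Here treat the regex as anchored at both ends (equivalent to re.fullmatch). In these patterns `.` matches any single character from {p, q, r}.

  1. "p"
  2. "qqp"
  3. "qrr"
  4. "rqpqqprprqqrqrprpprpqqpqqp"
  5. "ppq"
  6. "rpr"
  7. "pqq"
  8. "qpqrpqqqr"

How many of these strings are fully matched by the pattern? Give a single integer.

1

1 → no match
2 → no match
3 → match
4 → no match
5 → no match
6 → no match
7 → no match
8 → no match
Total matched: 1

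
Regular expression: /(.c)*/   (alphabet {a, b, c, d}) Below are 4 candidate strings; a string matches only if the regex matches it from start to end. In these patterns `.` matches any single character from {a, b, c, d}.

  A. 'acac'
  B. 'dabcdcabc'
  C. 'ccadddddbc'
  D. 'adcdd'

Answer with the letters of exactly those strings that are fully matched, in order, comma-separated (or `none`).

A

A. 'acac' → match
B. 'dabcdcabc' → no match
C. 'ccadddddbc' → no match
D. 'adcdd' → no match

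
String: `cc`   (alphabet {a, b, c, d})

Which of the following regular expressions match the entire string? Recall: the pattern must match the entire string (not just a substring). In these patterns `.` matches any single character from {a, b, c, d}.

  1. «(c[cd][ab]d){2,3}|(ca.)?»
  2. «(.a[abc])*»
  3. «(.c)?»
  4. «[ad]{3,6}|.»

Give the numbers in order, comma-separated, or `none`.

3

1 → no match
2 → no match
3 → match
4 → no match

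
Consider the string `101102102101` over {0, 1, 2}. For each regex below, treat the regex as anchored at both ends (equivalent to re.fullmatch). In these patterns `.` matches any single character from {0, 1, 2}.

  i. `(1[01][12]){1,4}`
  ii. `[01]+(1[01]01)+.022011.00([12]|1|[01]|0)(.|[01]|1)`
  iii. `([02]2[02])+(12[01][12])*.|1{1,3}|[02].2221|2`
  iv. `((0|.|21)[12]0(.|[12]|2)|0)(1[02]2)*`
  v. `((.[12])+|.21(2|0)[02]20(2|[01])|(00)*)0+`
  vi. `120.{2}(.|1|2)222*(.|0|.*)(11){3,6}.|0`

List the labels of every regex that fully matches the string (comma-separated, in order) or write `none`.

i

i → match
ii → no match
iii → no match
iv → no match
v → no match — must end with `0`
vi → no match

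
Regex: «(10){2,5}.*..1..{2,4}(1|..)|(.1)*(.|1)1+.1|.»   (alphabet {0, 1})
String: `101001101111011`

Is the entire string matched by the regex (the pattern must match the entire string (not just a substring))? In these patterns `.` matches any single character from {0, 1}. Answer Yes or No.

Yes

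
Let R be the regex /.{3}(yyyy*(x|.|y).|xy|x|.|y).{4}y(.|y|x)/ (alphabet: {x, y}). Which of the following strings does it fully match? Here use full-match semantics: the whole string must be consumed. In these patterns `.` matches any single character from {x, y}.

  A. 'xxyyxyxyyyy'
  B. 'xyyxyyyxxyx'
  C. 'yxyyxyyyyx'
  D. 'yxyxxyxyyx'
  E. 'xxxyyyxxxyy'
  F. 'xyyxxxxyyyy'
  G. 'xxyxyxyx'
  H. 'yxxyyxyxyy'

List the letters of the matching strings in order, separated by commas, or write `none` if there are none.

A. 'xxyyxyxyyyy' → no match
B. 'xyyxyyyxxyx' → match
C. 'yxyyxyyyyx' → match
D. 'yxyxxyxyyx' → match
E. 'xxxyyyxxxyy' → no match
F. 'xyyxxxxyyyy' → no match
G. 'xxyxyxyx' → no match
H. 'yxxyyxyxyy' → match

B, C, D, H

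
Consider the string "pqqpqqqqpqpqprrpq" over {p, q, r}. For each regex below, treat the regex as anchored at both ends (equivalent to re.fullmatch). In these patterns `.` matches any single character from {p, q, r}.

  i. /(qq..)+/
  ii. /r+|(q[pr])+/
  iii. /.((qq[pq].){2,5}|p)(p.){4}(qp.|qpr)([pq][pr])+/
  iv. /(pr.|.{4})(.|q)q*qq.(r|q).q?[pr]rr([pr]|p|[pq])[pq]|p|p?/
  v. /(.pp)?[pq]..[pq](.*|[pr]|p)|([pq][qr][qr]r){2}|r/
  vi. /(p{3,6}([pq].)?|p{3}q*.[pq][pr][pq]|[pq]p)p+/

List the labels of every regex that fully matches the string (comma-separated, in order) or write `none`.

iv, v

i → no match — must start with "qq"
ii → no match
iii → no match
iv → match
v → match
vi → no match — must end with "p"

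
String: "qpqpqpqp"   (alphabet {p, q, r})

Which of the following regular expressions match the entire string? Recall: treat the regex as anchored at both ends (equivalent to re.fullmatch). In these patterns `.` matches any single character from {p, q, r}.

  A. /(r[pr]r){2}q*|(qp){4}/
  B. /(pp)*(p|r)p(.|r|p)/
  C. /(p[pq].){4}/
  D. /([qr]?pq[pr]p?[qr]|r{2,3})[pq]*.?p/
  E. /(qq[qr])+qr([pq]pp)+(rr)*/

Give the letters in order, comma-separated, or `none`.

A, D

A → match
B → no match
C → no match — must start with "p"
D → match
E → no match — must start with "qq"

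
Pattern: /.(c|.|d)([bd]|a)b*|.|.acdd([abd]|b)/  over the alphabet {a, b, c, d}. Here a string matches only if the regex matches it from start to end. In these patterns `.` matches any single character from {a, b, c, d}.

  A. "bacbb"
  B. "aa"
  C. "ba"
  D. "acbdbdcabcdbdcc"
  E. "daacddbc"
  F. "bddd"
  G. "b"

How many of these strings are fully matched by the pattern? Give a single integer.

1

A → no match
B → no match
C → no match
D → no match
E → no match
F → no match
G → match
Total matched: 1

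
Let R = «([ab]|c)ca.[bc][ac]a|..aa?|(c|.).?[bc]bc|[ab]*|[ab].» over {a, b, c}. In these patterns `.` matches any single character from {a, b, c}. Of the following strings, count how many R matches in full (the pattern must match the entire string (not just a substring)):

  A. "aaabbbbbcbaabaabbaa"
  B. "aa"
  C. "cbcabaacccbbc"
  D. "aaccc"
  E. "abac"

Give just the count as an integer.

1

A → no match
B → match
C → no match
D → no match
E → no match
Total matched: 1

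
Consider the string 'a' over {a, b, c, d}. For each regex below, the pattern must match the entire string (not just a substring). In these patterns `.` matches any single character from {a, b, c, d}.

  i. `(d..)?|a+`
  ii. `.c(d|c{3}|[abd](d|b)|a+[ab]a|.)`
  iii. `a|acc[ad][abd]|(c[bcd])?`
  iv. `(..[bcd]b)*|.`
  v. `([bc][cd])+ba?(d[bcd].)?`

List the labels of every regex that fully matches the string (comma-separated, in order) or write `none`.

i, iii, iv

i → match
ii → no match
iii → match
iv → match
v → no match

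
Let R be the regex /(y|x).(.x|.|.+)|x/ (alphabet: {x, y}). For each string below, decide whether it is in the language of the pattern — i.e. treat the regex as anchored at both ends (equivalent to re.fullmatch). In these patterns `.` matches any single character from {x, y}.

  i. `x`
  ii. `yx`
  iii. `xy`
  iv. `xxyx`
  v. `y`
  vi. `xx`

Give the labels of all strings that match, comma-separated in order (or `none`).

i, iv

i → match
ii → no match
iii → no match
iv → match
v → no match
vi → no match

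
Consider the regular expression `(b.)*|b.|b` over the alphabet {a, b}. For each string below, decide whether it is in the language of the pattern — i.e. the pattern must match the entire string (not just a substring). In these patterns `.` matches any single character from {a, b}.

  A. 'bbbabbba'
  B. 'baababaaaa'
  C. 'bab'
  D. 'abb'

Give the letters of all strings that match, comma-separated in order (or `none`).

A

A → match
B → no match
C → no match
D → no match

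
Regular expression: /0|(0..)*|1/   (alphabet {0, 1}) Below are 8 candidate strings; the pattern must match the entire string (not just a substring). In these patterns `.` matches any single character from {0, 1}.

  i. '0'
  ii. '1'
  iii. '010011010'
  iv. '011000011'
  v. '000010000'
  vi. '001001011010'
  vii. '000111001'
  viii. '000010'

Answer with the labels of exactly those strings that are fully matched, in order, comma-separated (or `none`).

i, ii, iii, iv, v, vi, viii

i → match
ii → match
iii → match
iv → match
v → match
vi → match
vii → no match
viii → match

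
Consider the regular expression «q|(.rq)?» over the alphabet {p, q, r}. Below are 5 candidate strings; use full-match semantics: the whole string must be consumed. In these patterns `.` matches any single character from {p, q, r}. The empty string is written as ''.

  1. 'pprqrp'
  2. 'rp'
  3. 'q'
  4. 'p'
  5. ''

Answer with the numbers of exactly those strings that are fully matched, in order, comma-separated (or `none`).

1 → no match
2 → no match
3 → match
4 → no match
5 → match

3, 5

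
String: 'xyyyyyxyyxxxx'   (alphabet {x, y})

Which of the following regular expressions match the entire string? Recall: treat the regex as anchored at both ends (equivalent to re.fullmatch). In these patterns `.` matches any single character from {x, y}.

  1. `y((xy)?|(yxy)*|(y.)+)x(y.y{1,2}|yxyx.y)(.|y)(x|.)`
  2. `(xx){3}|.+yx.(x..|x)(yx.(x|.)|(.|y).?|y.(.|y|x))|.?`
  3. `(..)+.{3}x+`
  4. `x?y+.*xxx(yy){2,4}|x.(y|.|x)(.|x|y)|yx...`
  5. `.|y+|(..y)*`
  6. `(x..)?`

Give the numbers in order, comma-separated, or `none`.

1 → no match — must start with 'y'
2 → match
3 → match
4 → no match
5 → no match
6 → no match

2, 3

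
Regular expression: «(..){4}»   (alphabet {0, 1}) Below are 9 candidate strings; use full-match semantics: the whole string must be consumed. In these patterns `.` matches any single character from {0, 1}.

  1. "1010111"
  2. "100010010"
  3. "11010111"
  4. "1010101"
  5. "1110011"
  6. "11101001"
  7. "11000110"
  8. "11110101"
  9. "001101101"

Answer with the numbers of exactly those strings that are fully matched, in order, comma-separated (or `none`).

1 → no match
2 → no match
3 → match
4 → no match
5 → no match
6 → match
7 → match
8 → match
9 → no match

3, 6, 7, 8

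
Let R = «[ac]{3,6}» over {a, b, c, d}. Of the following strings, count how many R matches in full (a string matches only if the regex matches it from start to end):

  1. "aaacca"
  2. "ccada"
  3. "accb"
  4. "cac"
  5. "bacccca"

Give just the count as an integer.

1. "aaacca" → match
2. "ccada" → no match
3. "accb" → no match
4. "cac" → match
5. "bacccca" → no match
Total matched: 2

2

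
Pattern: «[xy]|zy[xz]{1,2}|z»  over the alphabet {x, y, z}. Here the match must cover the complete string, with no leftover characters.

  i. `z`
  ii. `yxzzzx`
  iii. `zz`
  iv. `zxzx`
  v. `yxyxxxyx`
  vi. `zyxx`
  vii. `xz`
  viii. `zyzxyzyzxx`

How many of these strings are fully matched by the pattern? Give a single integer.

i → match
ii → no match
iii → no match
iv → no match
v → no match
vi → match
vii → no match
viii → no match
Total matched: 2

2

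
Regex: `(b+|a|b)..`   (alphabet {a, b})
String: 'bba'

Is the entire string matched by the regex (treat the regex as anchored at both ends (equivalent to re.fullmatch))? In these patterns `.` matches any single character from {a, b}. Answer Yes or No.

Yes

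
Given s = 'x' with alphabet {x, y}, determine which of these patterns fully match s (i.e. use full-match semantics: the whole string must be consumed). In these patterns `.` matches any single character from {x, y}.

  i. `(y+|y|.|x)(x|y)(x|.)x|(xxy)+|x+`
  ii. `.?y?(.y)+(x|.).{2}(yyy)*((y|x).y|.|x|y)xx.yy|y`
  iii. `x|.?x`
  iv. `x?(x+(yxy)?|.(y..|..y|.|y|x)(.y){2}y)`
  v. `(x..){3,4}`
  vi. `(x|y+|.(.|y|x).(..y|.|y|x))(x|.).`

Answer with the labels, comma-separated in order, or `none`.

i → match
ii → no match
iii → match
iv → match
v → no match
vi → no match

i, iii, iv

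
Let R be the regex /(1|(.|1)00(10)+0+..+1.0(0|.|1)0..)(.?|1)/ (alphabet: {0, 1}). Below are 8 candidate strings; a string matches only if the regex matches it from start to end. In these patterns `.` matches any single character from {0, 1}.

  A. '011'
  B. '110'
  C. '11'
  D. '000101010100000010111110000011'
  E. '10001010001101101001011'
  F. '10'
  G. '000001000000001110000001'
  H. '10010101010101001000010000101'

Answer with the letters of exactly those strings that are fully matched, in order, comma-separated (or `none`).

A. '011' → no match
B. '110' → no match
C. '11' → match
D → match
E → no match
F. '10' → match
G → no match
H → match

C, D, F, H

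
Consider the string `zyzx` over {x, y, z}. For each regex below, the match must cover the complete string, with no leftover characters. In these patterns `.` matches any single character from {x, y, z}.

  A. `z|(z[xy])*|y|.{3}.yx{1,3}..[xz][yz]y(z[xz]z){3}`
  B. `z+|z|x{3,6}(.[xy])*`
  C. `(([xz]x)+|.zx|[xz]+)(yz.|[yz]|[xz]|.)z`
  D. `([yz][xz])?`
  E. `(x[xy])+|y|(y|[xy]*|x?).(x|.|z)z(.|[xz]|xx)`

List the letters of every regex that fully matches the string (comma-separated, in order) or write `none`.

A, E

A → match
B → no match
C → no match — must end with `z`
D → no match
E → match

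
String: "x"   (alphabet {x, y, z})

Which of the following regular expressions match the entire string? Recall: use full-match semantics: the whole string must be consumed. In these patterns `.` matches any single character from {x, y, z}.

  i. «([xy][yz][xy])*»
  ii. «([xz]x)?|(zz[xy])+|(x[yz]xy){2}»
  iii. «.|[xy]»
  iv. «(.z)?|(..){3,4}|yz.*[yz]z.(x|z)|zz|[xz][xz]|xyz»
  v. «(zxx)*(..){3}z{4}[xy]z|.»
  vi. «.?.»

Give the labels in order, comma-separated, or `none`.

iii, v, vi

i → no match
ii → no match
iii → match
iv → no match
v → match
vi → match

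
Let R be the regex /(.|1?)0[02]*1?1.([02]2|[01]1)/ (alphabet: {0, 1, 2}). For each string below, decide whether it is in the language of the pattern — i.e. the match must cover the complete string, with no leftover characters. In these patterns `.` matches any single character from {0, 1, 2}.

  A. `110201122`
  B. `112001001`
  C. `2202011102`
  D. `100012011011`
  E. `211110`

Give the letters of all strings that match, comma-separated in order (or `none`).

none

A → no match
B → no match
C → no match
D → no match
E → no match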